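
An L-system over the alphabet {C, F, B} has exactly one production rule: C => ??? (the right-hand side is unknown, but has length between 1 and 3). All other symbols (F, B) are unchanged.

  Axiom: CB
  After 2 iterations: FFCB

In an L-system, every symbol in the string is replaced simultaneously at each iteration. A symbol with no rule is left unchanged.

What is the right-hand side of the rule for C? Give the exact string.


Trying C => FC:
  Step 0: CB
  Step 1: FCB
  Step 2: FFCB
Matches the given result.

Answer: FC


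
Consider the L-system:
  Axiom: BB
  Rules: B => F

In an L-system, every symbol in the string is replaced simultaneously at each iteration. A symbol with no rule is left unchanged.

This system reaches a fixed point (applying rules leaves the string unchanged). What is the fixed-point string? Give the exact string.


Step 0: BB
Step 1: FF
Step 2: FF  (unchanged — fixed point at step 1)

Answer: FF


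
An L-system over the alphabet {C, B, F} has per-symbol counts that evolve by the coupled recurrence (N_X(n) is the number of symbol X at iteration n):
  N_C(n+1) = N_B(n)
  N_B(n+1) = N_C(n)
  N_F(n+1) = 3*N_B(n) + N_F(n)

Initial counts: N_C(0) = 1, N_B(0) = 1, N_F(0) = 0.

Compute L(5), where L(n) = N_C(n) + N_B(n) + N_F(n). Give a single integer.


Answer: 17

Derivation:
Step 0: N_C=1, N_B=1, N_F=0, L=2
Step 1: N_C=1, N_B=1, N_F=3, L=5
Step 2: N_C=1, N_B=1, N_F=6, L=8
Step 3: N_C=1, N_B=1, N_F=9, L=11
Step 4: N_C=1, N_B=1, N_F=12, L=14
Step 5: N_C=1, N_B=1, N_F=15, L=17


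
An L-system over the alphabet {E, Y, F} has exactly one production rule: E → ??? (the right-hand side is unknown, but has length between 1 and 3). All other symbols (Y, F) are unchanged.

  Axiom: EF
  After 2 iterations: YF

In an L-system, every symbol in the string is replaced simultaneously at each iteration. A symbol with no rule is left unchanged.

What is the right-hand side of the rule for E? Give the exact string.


Trying E → Y:
  Step 0: EF
  Step 1: YF
  Step 2: YF
Matches the given result.

Answer: Y


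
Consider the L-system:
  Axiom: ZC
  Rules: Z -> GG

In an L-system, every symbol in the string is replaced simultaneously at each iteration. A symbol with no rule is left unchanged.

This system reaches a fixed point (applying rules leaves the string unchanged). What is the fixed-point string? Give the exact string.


Answer: GGC

Derivation:
Step 0: ZC
Step 1: GGC
Step 2: GGC  (unchanged — fixed point at step 1)


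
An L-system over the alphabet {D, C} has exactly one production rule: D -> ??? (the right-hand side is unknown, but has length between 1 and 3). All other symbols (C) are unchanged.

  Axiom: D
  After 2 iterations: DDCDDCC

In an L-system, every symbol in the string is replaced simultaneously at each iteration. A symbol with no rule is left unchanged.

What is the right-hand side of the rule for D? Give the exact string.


Answer: DDC

Derivation:
Trying D -> DDC:
  Step 0: D
  Step 1: DDC
  Step 2: DDCDDCC
Matches the given result.


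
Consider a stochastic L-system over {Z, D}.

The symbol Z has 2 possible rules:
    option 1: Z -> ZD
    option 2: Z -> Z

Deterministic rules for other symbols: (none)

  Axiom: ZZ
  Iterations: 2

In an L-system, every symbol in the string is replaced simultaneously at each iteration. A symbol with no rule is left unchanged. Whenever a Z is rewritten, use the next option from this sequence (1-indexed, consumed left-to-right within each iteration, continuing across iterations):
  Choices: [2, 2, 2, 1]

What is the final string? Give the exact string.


Step 0: ZZ
Step 1: ZZ  (used choices [2, 2])
Step 2: ZZD  (used choices [2, 1])

Answer: ZZD


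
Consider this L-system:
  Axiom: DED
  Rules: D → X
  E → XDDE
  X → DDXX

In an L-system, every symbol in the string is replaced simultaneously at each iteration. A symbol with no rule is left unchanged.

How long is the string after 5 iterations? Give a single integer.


Answer: 360

Derivation:
Step 0: length = 3
Step 1: length = 6
Step 2: length = 18
Step 3: length = 48
Step 4: length = 132
Step 5: length = 360


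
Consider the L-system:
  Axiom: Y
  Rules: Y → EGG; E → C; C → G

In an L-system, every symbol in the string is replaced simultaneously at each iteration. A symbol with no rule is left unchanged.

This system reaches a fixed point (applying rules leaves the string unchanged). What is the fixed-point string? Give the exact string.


Step 0: Y
Step 1: EGG
Step 2: CGG
Step 3: GGG
Step 4: GGG  (unchanged — fixed point at step 3)

Answer: GGG


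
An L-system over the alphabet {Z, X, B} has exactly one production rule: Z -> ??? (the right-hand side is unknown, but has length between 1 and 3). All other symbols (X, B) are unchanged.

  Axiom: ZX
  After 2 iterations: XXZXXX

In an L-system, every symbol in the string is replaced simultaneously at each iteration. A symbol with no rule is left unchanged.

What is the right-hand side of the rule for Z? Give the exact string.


Answer: XZX

Derivation:
Trying Z -> XZX:
  Step 0: ZX
  Step 1: XZXX
  Step 2: XXZXXX
Matches the given result.


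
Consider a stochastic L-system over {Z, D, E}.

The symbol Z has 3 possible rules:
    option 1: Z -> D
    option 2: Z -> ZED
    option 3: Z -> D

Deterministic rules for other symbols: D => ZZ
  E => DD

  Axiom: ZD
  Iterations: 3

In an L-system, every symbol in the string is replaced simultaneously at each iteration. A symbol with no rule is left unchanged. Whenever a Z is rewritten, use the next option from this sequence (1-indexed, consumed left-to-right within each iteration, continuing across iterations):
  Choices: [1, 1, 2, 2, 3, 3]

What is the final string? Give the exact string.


Answer: ZEDDZZDDDZZ

Derivation:
Step 0: ZD
Step 1: DZZ  (used choices [1])
Step 2: ZZDZED  (used choices [1, 2])
Step 3: ZEDDZZDDDZZ  (used choices [2, 3, 3])


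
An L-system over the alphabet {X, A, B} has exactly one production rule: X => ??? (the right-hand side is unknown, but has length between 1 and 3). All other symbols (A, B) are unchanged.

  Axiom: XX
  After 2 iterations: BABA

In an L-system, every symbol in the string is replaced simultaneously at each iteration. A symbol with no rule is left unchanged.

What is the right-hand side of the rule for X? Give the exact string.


Trying X => BA:
  Step 0: XX
  Step 1: BABA
  Step 2: BABA
Matches the given result.

Answer: BA


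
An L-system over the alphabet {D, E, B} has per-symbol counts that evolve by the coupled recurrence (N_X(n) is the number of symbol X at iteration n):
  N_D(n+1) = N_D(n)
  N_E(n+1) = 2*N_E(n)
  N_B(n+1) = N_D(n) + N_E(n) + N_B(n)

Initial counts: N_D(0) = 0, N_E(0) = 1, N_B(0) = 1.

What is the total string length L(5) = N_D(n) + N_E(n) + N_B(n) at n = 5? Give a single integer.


Answer: 64

Derivation:
Step 0: N_D=0, N_E=1, N_B=1, L=2
Step 1: N_D=0, N_E=2, N_B=2, L=4
Step 2: N_D=0, N_E=4, N_B=4, L=8
Step 3: N_D=0, N_E=8, N_B=8, L=16
Step 4: N_D=0, N_E=16, N_B=16, L=32
Step 5: N_D=0, N_E=32, N_B=32, L=64


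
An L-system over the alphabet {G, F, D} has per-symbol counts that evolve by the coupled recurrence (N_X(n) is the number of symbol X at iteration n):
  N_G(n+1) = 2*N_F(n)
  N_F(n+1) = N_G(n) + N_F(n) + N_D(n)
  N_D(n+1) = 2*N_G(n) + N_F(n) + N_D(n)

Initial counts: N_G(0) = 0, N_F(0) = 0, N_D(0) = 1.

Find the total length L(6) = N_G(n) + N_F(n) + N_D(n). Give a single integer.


Answer: 444

Derivation:
Step 0: N_G=0, N_F=0, N_D=1, L=1
Step 1: N_G=0, N_F=1, N_D=1, L=2
Step 2: N_G=2, N_F=2, N_D=2, L=6
Step 3: N_G=4, N_F=6, N_D=8, L=18
Step 4: N_G=12, N_F=18, N_D=22, L=52
Step 5: N_G=36, N_F=52, N_D=64, L=152
Step 6: N_G=104, N_F=152, N_D=188, L=444


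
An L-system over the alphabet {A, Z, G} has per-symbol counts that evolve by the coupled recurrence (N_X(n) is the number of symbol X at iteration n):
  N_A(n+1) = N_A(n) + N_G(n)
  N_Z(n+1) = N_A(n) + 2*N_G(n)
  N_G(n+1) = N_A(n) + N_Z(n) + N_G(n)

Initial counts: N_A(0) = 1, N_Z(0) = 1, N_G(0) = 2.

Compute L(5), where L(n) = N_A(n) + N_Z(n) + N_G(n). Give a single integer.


Step 0: N_A=1, N_Z=1, N_G=2, L=4
Step 1: N_A=3, N_Z=5, N_G=4, L=12
Step 2: N_A=7, N_Z=11, N_G=12, L=30
Step 3: N_A=19, N_Z=31, N_G=30, L=80
Step 4: N_A=49, N_Z=79, N_G=80, L=208
Step 5: N_A=129, N_Z=209, N_G=208, L=546

Answer: 546


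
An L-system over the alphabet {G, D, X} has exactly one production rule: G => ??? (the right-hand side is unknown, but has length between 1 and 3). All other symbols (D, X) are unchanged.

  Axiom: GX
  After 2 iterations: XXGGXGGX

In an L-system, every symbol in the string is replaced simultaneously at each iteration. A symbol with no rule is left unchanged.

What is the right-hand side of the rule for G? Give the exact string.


Answer: XGG

Derivation:
Trying G => XGG:
  Step 0: GX
  Step 1: XGGX
  Step 2: XXGGXGGX
Matches the given result.


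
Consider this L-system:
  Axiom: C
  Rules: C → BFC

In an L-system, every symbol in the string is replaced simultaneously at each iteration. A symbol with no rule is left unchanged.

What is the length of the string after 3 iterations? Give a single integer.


Answer: 7

Derivation:
Step 0: length = 1
Step 1: length = 3
Step 2: length = 5
Step 3: length = 7


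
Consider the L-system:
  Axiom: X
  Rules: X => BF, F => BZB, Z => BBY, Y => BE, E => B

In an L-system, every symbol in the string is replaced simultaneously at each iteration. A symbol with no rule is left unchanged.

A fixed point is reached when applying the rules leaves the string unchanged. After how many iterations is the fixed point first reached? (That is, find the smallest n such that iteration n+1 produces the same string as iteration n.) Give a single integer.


Step 0: X
Step 1: BF
Step 2: BBZB
Step 3: BBBBYB
Step 4: BBBBBEB
Step 5: BBBBBBB
Step 6: BBBBBBB  (unchanged — fixed point at step 5)

Answer: 5


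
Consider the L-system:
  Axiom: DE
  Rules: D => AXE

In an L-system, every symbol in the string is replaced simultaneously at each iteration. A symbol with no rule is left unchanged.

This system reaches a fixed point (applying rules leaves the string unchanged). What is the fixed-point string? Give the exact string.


Answer: AXEE

Derivation:
Step 0: DE
Step 1: AXEE
Step 2: AXEE  (unchanged — fixed point at step 1)


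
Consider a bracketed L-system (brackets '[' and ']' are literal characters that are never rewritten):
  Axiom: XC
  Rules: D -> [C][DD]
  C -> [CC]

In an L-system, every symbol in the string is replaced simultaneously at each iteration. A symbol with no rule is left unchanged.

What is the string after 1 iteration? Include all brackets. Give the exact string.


Step 0: XC
Step 1: X[CC]

Answer: X[CC]


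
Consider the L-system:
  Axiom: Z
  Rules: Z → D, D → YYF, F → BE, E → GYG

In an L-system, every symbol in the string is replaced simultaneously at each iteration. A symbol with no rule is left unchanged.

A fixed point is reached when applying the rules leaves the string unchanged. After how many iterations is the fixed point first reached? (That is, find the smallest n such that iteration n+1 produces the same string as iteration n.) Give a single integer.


Step 0: Z
Step 1: D
Step 2: YYF
Step 3: YYBE
Step 4: YYBGYG
Step 5: YYBGYG  (unchanged — fixed point at step 4)

Answer: 4


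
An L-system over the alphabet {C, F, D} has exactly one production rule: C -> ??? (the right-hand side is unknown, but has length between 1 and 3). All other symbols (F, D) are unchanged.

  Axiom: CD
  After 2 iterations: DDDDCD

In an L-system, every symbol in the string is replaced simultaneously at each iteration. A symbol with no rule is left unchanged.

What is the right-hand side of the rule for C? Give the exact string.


Trying C -> DDC:
  Step 0: CD
  Step 1: DDCD
  Step 2: DDDDCD
Matches the given result.

Answer: DDC


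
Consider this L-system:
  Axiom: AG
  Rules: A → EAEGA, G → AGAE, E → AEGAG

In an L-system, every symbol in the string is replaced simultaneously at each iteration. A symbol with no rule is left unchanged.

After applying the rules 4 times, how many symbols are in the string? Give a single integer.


Step 0: length = 2
Step 1: length = 9
Step 2: length = 43
Step 3: length = 203
Step 4: length = 959

Answer: 959


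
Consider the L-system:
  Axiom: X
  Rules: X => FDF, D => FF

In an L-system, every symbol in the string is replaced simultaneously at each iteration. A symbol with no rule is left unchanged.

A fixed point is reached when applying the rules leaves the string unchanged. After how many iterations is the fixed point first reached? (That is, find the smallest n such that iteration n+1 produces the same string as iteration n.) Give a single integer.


Step 0: X
Step 1: FDF
Step 2: FFFF
Step 3: FFFF  (unchanged — fixed point at step 2)

Answer: 2


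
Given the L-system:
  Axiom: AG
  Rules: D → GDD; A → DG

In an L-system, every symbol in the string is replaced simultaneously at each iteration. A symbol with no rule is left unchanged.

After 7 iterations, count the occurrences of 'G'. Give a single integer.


Answer: 65

Derivation:
Step 0: AG  (1 'G')
Step 1: DGG  (2 'G')
Step 2: GDDGG  (3 'G')
Step 3: GGDDGDDGG  (5 'G')
Step 4: GGGDDGDDGGDDGDDGG  (9 'G')
Step 5: GGGGDDGDDGGDDGDDGGGDDGDDGGDDGDDGG  (17 'G')
Step 6: GGGGGDDGDDGGDDGDDGGGDDGDDGGDDGDDGGGGDDGDDGGDDGDDGGGDDGDDGGDDGDDGG  (33 'G')
Step 7: GGGGGGDDGDDGGDDGDDGGGDDGDDGGDDGDDGGGGDDGDDGGDDGDDGGGDDGDDGGDDGDDGGGGGDDGDDGGDDGDDGGGDDGDDGGDDGDDGGGGDDGDDGGDDGDDGGGDDGDDGGDDGDDGG  (65 'G')


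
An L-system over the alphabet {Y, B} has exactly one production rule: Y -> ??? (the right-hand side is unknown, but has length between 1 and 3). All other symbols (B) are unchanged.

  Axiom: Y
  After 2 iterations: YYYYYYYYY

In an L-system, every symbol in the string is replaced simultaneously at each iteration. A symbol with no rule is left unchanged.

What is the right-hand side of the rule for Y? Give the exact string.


Answer: YYY

Derivation:
Trying Y -> YYY:
  Step 0: Y
  Step 1: YYY
  Step 2: YYYYYYYYY
Matches the given result.


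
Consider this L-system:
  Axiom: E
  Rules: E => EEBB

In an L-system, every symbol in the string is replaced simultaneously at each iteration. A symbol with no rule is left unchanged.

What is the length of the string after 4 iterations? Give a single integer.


Answer: 46

Derivation:
Step 0: length = 1
Step 1: length = 4
Step 2: length = 10
Step 3: length = 22
Step 4: length = 46


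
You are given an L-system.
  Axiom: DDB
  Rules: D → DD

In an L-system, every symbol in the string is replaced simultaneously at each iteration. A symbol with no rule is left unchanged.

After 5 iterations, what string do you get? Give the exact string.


Answer: DDDDDDDDDDDDDDDDDDDDDDDDDDDDDDDDDDDDDDDDDDDDDDDDDDDDDDDDDDDDDDDDB

Derivation:
Step 0: DDB
Step 1: DDDDB
Step 2: DDDDDDDDB
Step 3: DDDDDDDDDDDDDDDDB
Step 4: DDDDDDDDDDDDDDDDDDDDDDDDDDDDDDDDB
Step 5: DDDDDDDDDDDDDDDDDDDDDDDDDDDDDDDDDDDDDDDDDDDDDDDDDDDDDDDDDDDDDDDDB


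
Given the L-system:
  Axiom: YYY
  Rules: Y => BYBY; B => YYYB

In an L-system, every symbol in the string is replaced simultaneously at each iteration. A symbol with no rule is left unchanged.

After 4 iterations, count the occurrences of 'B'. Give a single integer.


Answer: 306

Derivation:
Step 0: YYY  (0 'B')
Step 1: BYBYBYBYBYBY  (6 'B')
Step 2: YYYBBYBYYYYBBYBYYYYBBYBYYYYBBYBYYYYBBYBYYYYBBYBY  (18 'B')
Step 3: BYBYBYBYBYBYYYYBYYYBBYBYYYYBBYBYBYBYBYBYBYBYYYYBYYYBBYBYYYYBBYBYBYBYBYBYBYBYYYYBYYYBBYBYYYYBBYBYBYBYBYBYBYBYYYYBYYYBBYBYYYYBBYBYBYBYBYBYBYBYYYYBYYYBBYBYYYYBBYBYBYBYBYBYBYBYYYYBYYYBBYBYYYYBBYBY  (78 'B')
Step 4: YYYBBYBYYYYBBYBYYYYBBYBYYYYBBYBYYYYBBYBYYYYBBYBYBYBYBYBYBYBYYYYBBYBYBYBYBYBYYYYBYYYBBYBYYYYBBYBYBYBYBYBYBYBYYYYBYYYBBYBYYYYBBYBYYYYBBYBYYYYBBYBYYYYBBYBYYYYBBYBYYYYBBYBYYYYBBYBYBYBYBYBYBYBYYYYBBYBYBYBYBYBYYYYBYYYBBYBYYYYBBYBYBYBYBYBYBYBYYYYBYYYBBYBYYYYBBYBYYYYBBYBYYYYBBYBYYYYBBYBYYYYBBYBYYYYBBYBYYYYBBYBYBYBYBYBYBYBYYYYBBYBYBYBYBYBYYYYBYYYBBYBYYYYBBYBYBYBYBYBYBYBYYYYBYYYBBYBYYYYBBYBYYYYBBYBYYYYBBYBYYYYBBYBYYYYBBYBYYYYBBYBYYYYBBYBYBYBYBYBYBYBYYYYBBYBYBYBYBYBYYYYBYYYBBYBYYYYBBYBYBYBYBYBYBYBYYYYBYYYBBYBYYYYBBYBYYYYBBYBYYYYBBYBYYYYBBYBYYYYBBYBYYYYBBYBYYYYBBYBYBYBYBYBYBYBYYYYBBYBYBYBYBYBYYYYBYYYBBYBYYYYBBYBYBYBYBYBYBYBYYYYBYYYBBYBYYYYBBYBYYYYBBYBYYYYBBYBYYYYBBYBYYYYBBYBYYYYBBYBYYYYBBYBYBYBYBYBYBYBYYYYBBYBYBYBYBYBYYYYBYYYBBYBYYYYBBYBYBYBYBYBYBYBYYYYBYYYBBYBYYYYBBYBY  (306 'B')


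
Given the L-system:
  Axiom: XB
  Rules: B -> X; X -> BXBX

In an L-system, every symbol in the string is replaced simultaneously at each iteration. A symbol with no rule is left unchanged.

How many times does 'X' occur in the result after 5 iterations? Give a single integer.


Step 0: XB  (1 'X')
Step 1: BXBXX  (3 'X')
Step 2: XBXBXXBXBXBXBX  (8 'X')
Step 3: BXBXXBXBXXBXBXBXBXXBXBXXBXBXXBXBXXBXBX  (22 'X')
Step 4: XBXBXXBXBXBXBXXBXBXXBXBXBXBXXBXBXXBXBXXBXBXXBXBXBXBXXBXBXXBXBXBXBXXBXBXXBXBXBXBXXBXBXXBXBXBXBXXBXBXXBXBX  (60 'X')
Step 5: BXBXXBXBXXBXBXBXBXXBXBXXBXBXXBXBXXBXBXBXBXXBXBXXBXBXBXBXXBXBXXBXBXXBXBXXBXBXBXBXXBXBXXBXBXBXBXXBXBXXBXBXBXBXXBXBXXBXBXBXBXXBXBXXBXBXXBXBXXBXBXBXBXXBXBXXBXBXBXBXXBXBXXBXBXXBXBXXBXBXBXBXXBXBXXBXBXBXBXXBXBXXBXBXXBXBXXBXBXBXBXXBXBXXBXBXBXBXXBXBXXBXBXXBXBXXBXBXBXBXXBXBXXBXBXBXBXXBXBXXBXBX  (164 'X')

Answer: 164


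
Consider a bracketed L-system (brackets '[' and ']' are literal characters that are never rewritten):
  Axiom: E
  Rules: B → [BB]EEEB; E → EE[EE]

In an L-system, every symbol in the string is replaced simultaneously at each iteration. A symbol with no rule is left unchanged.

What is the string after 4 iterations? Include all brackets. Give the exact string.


Step 0: E
Step 1: EE[EE]
Step 2: EE[EE]EE[EE][EE[EE]EE[EE]]
Step 3: EE[EE]EE[EE][EE[EE]EE[EE]]EE[EE]EE[EE][EE[EE]EE[EE]][EE[EE]EE[EE][EE[EE]EE[EE]]EE[EE]EE[EE][EE[EE]EE[EE]]]
Step 4: EE[EE]EE[EE][EE[EE]EE[EE]]EE[EE]EE[EE][EE[EE]EE[EE]][EE[EE]EE[EE][EE[EE]EE[EE]]EE[EE]EE[EE][EE[EE]EE[EE]]]EE[EE]EE[EE][EE[EE]EE[EE]]EE[EE]EE[EE][EE[EE]EE[EE]][EE[EE]EE[EE][EE[EE]EE[EE]]EE[EE]EE[EE][EE[EE]EE[EE]]][EE[EE]EE[EE][EE[EE]EE[EE]]EE[EE]EE[EE][EE[EE]EE[EE]][EE[EE]EE[EE][EE[EE]EE[EE]]EE[EE]EE[EE][EE[EE]EE[EE]]]EE[EE]EE[EE][EE[EE]EE[EE]]EE[EE]EE[EE][EE[EE]EE[EE]][EE[EE]EE[EE][EE[EE]EE[EE]]EE[EE]EE[EE][EE[EE]EE[EE]]]]

Answer: EE[EE]EE[EE][EE[EE]EE[EE]]EE[EE]EE[EE][EE[EE]EE[EE]][EE[EE]EE[EE][EE[EE]EE[EE]]EE[EE]EE[EE][EE[EE]EE[EE]]]EE[EE]EE[EE][EE[EE]EE[EE]]EE[EE]EE[EE][EE[EE]EE[EE]][EE[EE]EE[EE][EE[EE]EE[EE]]EE[EE]EE[EE][EE[EE]EE[EE]]][EE[EE]EE[EE][EE[EE]EE[EE]]EE[EE]EE[EE][EE[EE]EE[EE]][EE[EE]EE[EE][EE[EE]EE[EE]]EE[EE]EE[EE][EE[EE]EE[EE]]]EE[EE]EE[EE][EE[EE]EE[EE]]EE[EE]EE[EE][EE[EE]EE[EE]][EE[EE]EE[EE][EE[EE]EE[EE]]EE[EE]EE[EE][EE[EE]EE[EE]]]]


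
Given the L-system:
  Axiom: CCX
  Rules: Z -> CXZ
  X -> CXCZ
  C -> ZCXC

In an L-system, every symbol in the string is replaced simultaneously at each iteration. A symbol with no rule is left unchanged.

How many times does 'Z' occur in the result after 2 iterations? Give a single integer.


Answer: 12

Derivation:
Step 0: CCX  (0 'Z')
Step 1: ZCXCZCXCCXCZ  (3 'Z')
Step 2: CXZZCXCCXCZZCXCCXZZCXCCXCZZCXCZCXCCXCZZCXCCXZ  (12 'Z')


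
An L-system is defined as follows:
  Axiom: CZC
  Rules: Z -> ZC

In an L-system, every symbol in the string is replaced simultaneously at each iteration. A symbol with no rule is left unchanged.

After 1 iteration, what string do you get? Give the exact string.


Answer: CZCC

Derivation:
Step 0: CZC
Step 1: CZCC


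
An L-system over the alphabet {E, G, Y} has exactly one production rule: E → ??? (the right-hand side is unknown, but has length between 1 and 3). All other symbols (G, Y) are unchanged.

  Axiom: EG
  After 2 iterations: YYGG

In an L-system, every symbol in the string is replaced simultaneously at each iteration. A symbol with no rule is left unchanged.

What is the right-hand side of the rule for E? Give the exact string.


Answer: YYG

Derivation:
Trying E → YYG:
  Step 0: EG
  Step 1: YYGG
  Step 2: YYGG
Matches the given result.


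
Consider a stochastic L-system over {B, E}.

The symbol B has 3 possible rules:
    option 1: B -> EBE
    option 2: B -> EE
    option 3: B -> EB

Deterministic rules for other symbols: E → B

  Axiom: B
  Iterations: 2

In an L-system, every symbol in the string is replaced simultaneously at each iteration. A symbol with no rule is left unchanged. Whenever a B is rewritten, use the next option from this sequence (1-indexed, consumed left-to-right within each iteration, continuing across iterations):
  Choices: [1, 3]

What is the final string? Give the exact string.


Answer: BEBB

Derivation:
Step 0: B
Step 1: EBE  (used choices [1])
Step 2: BEBB  (used choices [3])


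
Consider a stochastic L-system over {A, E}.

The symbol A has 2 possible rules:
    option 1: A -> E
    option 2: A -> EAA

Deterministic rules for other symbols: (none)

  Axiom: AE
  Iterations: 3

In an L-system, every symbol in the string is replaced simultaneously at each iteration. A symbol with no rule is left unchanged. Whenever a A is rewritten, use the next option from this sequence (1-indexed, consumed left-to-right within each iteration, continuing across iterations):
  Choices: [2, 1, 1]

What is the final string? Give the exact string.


Answer: EEEE

Derivation:
Step 0: AE
Step 1: EAAE  (used choices [2])
Step 2: EEEE  (used choices [1, 1])
Step 3: EEEE  (used choices [])


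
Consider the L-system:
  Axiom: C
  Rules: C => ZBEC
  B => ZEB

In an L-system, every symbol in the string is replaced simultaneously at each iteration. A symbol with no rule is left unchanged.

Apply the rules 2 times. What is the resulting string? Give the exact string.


Step 0: C
Step 1: ZBEC
Step 2: ZZEBEZBEC

Answer: ZZEBEZBEC


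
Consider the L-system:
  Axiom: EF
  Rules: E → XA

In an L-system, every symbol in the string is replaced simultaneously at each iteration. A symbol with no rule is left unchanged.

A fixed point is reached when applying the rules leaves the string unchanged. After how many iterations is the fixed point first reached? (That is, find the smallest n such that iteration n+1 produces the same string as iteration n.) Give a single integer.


Step 0: EF
Step 1: XAF
Step 2: XAF  (unchanged — fixed point at step 1)

Answer: 1


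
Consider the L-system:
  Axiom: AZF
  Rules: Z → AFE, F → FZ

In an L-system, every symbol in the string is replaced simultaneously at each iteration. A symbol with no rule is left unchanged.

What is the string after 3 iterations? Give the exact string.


Step 0: AZF
Step 1: AAFEFZ
Step 2: AAFZEFZAFE
Step 3: AAFZAFEEFZAFEAFZE

Answer: AAFZAFEEFZAFEAFZE


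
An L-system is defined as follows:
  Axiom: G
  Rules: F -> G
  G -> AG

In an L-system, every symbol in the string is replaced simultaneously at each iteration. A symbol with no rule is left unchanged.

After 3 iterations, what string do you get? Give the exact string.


Step 0: G
Step 1: AG
Step 2: AAG
Step 3: AAAG

Answer: AAAG


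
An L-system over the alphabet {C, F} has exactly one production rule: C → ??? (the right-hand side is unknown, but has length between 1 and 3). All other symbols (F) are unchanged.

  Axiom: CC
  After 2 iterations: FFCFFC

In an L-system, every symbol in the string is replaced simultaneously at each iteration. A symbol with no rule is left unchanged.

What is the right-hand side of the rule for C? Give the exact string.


Trying C → FC:
  Step 0: CC
  Step 1: FCFC
  Step 2: FFCFFC
Matches the given result.

Answer: FC


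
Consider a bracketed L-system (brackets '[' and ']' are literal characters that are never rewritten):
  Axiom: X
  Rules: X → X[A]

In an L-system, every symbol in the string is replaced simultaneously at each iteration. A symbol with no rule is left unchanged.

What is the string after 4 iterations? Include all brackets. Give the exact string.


Step 0: X
Step 1: X[A]
Step 2: X[A][A]
Step 3: X[A][A][A]
Step 4: X[A][A][A][A]

Answer: X[A][A][A][A]


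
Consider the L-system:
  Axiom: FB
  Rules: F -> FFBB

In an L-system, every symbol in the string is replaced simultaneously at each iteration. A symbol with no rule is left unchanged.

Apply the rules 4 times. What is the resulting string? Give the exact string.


Answer: FFBBFFBBBBFFBBFFBBBBBBFFBBFFBBBBFFBBFFBBBBBBBBB

Derivation:
Step 0: FB
Step 1: FFBBB
Step 2: FFBBFFBBBBB
Step 3: FFBBFFBBBBFFBBFFBBBBBBB
Step 4: FFBBFFBBBBFFBBFFBBBBBBFFBBFFBBBBFFBBFFBBBBBBBBB


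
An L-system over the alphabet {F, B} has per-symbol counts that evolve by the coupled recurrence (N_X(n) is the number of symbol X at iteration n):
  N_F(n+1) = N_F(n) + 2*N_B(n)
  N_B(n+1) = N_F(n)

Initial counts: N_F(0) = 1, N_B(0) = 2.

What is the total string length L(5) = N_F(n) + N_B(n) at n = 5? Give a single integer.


Step 0: N_F=1, N_B=2, L=3
Step 1: N_F=5, N_B=1, L=6
Step 2: N_F=7, N_B=5, L=12
Step 3: N_F=17, N_B=7, L=24
Step 4: N_F=31, N_B=17, L=48
Step 5: N_F=65, N_B=31, L=96

Answer: 96


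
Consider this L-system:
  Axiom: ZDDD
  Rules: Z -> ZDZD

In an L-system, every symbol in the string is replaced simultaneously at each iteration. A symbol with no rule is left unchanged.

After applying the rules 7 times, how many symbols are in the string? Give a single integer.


Answer: 385

Derivation:
Step 0: length = 4
Step 1: length = 7
Step 2: length = 13
Step 3: length = 25
Step 4: length = 49
Step 5: length = 97
Step 6: length = 193
Step 7: length = 385


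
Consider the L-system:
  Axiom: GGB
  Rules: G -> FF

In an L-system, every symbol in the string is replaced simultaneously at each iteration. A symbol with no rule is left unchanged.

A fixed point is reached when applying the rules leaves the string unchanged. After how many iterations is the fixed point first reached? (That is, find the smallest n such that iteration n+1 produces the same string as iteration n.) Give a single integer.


Step 0: GGB
Step 1: FFFFB
Step 2: FFFFB  (unchanged — fixed point at step 1)

Answer: 1


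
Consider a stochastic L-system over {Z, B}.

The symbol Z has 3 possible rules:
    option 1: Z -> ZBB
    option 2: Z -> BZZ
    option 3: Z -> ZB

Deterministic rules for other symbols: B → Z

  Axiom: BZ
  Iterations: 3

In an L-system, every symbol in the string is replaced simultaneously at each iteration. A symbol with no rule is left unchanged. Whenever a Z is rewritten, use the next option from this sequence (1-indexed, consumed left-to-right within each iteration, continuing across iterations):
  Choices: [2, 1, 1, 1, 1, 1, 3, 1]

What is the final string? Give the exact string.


Step 0: BZ
Step 1: ZBZZ  (used choices [2])
Step 2: ZBBZZBBZBB  (used choices [1, 1, 1])
Step 3: ZBBZZZBBZBZZZBBZZ  (used choices [1, 1, 3, 1])

Answer: ZBBZZZBBZBZZZBBZZ


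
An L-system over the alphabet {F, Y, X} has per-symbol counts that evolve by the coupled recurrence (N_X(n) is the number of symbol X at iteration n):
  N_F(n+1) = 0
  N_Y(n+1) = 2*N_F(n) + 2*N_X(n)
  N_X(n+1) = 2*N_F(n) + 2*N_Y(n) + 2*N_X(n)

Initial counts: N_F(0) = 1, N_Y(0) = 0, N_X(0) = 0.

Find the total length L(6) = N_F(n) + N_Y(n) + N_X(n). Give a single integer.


Answer: 1344

Derivation:
Step 0: N_F=1, N_Y=0, N_X=0, L=1
Step 1: N_F=0, N_Y=2, N_X=2, L=4
Step 2: N_F=0, N_Y=4, N_X=8, L=12
Step 3: N_F=0, N_Y=16, N_X=24, L=40
Step 4: N_F=0, N_Y=48, N_X=80, L=128
Step 5: N_F=0, N_Y=160, N_X=256, L=416
Step 6: N_F=0, N_Y=512, N_X=832, L=1344


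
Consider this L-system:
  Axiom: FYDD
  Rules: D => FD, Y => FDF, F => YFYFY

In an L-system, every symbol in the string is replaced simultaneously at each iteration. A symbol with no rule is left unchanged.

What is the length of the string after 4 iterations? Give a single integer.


Step 0: length = 4
Step 1: length = 12
Step 2: length = 45
Step 3: length = 171
Step 4: length = 657

Answer: 657


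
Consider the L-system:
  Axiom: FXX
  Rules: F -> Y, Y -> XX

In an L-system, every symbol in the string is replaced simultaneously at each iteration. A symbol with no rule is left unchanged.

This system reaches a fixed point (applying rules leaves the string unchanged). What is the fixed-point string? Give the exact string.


Answer: XXXX

Derivation:
Step 0: FXX
Step 1: YXX
Step 2: XXXX
Step 3: XXXX  (unchanged — fixed point at step 2)


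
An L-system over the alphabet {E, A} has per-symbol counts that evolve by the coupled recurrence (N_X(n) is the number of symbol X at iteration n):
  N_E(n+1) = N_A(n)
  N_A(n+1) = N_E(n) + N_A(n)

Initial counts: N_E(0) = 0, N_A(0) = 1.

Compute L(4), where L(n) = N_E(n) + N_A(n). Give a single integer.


Step 0: N_E=0, N_A=1, L=1
Step 1: N_E=1, N_A=1, L=2
Step 2: N_E=1, N_A=2, L=3
Step 3: N_E=2, N_A=3, L=5
Step 4: N_E=3, N_A=5, L=8

Answer: 8


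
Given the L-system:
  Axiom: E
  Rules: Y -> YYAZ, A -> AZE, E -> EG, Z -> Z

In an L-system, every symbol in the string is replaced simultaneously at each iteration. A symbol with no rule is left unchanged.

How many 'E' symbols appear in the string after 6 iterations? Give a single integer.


Step 0: E  (1 'E')
Step 1: EG  (1 'E')
Step 2: EGG  (1 'E')
Step 3: EGGG  (1 'E')
Step 4: EGGGG  (1 'E')
Step 5: EGGGGG  (1 'E')
Step 6: EGGGGGG  (1 'E')

Answer: 1


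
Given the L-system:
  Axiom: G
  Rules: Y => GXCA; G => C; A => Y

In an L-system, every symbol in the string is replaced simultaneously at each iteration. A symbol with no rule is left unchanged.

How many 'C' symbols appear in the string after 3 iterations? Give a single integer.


Answer: 1

Derivation:
Step 0: G  (0 'C')
Step 1: C  (1 'C')
Step 2: C  (1 'C')
Step 3: C  (1 'C')


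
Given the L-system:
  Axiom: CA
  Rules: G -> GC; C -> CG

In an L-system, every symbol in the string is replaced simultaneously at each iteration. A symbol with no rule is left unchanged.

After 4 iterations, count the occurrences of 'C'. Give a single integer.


Answer: 8

Derivation:
Step 0: CA  (1 'C')
Step 1: CGA  (1 'C')
Step 2: CGGCA  (2 'C')
Step 3: CGGCGCCGA  (4 'C')
Step 4: CGGCGCCGGCCGCGGCA  (8 'C')


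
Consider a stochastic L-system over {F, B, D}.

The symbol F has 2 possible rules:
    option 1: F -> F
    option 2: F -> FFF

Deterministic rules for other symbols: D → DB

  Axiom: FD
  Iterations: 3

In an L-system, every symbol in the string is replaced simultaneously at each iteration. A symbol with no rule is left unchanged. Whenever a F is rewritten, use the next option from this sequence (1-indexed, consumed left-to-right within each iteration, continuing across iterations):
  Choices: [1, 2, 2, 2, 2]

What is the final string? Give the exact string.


Answer: FFFFFFFFFDBBB

Derivation:
Step 0: FD
Step 1: FDB  (used choices [1])
Step 2: FFFDBB  (used choices [2])
Step 3: FFFFFFFFFDBBB  (used choices [2, 2, 2])


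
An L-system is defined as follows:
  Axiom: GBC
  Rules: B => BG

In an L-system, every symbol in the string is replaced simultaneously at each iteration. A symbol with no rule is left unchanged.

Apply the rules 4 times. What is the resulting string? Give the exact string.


Answer: GBGGGGC

Derivation:
Step 0: GBC
Step 1: GBGC
Step 2: GBGGC
Step 3: GBGGGC
Step 4: GBGGGGC


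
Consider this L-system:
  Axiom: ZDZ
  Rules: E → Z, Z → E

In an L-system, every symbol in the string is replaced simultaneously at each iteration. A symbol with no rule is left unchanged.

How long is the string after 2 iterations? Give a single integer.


Step 0: length = 3
Step 1: length = 3
Step 2: length = 3

Answer: 3


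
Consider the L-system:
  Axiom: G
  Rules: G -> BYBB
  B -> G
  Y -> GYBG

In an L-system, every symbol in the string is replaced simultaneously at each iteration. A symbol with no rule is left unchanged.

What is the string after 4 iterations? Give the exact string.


Answer: GGYBGGGGGYBGGGBYBBGYBGGBYBBBYBBGGYBGGGGGYBGGGGGYBGGG

Derivation:
Step 0: G
Step 1: BYBB
Step 2: GGYBGGG
Step 3: BYBBBYBBGYBGGBYBBBYBBBYBB
Step 4: GGYBGGGGGYBGGGBYBBGYBGGBYBBBYBBGGYBGGGGGYBGGGGGYBGGG


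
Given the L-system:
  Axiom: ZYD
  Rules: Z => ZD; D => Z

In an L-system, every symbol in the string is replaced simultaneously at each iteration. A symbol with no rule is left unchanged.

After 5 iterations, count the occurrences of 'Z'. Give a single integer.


Step 0: ZYD  (1 'Z')
Step 1: ZDYZ  (2 'Z')
Step 2: ZDZYZD  (3 'Z')
Step 3: ZDZZDYZDZ  (5 'Z')
Step 4: ZDZZDZDZYZDZZD  (8 'Z')
Step 5: ZDZZDZDZZDZZDYZDZZDZDZ  (13 'Z')

Answer: 13


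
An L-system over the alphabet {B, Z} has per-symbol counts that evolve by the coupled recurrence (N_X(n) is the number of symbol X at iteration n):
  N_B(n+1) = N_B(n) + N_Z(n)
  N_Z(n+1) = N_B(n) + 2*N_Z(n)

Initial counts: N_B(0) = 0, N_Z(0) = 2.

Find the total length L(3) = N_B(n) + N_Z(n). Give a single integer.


Step 0: N_B=0, N_Z=2, L=2
Step 1: N_B=2, N_Z=4, L=6
Step 2: N_B=6, N_Z=10, L=16
Step 3: N_B=16, N_Z=26, L=42

Answer: 42


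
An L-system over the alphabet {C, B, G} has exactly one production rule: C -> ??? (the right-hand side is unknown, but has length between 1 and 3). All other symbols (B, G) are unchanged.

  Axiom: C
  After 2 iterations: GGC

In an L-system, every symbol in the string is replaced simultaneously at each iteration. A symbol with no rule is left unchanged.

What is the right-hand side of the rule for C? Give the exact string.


Answer: GC

Derivation:
Trying C -> GC:
  Step 0: C
  Step 1: GC
  Step 2: GGC
Matches the given result.


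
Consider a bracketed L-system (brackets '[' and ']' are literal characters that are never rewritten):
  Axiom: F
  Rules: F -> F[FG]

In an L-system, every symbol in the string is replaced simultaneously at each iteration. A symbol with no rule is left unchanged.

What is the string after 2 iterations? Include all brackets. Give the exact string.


Answer: F[FG][F[FG]G]

Derivation:
Step 0: F
Step 1: F[FG]
Step 2: F[FG][F[FG]G]


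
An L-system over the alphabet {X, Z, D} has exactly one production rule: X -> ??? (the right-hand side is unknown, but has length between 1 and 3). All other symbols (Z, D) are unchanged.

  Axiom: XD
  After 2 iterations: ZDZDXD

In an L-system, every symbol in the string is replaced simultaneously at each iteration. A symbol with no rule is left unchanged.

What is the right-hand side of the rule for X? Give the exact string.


Trying X -> ZDX:
  Step 0: XD
  Step 1: ZDXD
  Step 2: ZDZDXD
Matches the given result.

Answer: ZDX


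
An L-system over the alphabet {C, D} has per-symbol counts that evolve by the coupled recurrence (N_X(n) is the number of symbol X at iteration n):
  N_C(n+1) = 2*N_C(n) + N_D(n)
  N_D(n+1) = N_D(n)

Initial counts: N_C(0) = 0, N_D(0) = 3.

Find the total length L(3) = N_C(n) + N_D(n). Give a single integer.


Answer: 24

Derivation:
Step 0: N_C=0, N_D=3, L=3
Step 1: N_C=3, N_D=3, L=6
Step 2: N_C=9, N_D=3, L=12
Step 3: N_C=21, N_D=3, L=24


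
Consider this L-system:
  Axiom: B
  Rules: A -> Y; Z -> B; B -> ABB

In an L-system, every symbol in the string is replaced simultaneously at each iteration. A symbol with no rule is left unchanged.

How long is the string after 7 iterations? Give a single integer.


Step 0: length = 1
Step 1: length = 3
Step 2: length = 7
Step 3: length = 15
Step 4: length = 31
Step 5: length = 63
Step 6: length = 127
Step 7: length = 255

Answer: 255


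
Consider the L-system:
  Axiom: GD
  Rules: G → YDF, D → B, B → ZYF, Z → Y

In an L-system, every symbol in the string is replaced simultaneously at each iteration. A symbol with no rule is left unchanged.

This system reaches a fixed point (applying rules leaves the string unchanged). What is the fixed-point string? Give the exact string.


Step 0: GD
Step 1: YDFB
Step 2: YBFZYF
Step 3: YZYFFYYF
Step 4: YYYFFYYF
Step 5: YYYFFYYF  (unchanged — fixed point at step 4)

Answer: YYYFFYYF


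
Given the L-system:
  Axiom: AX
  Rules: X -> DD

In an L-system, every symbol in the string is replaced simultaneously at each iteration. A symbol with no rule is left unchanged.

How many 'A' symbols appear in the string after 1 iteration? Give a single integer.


Step 0: AX  (1 'A')
Step 1: ADD  (1 'A')

Answer: 1


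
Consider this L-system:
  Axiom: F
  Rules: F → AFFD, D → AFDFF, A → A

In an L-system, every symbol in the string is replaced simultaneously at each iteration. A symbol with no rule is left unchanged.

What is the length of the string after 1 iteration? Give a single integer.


Answer: 4

Derivation:
Step 0: length = 1
Step 1: length = 4


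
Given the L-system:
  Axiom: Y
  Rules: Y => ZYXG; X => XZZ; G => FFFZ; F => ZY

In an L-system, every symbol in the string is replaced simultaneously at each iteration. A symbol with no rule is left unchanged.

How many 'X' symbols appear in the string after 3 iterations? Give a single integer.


Answer: 3

Derivation:
Step 0: Y  (0 'X')
Step 1: ZYXG  (1 'X')
Step 2: ZZYXGXZZFFFZ  (2 'X')
Step 3: ZZZYXGXZZFFFZXZZZZZYZYZYZ  (3 'X')


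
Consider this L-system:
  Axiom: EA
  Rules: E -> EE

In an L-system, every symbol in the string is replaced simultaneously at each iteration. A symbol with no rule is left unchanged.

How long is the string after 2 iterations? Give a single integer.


Answer: 5

Derivation:
Step 0: length = 2
Step 1: length = 3
Step 2: length = 5


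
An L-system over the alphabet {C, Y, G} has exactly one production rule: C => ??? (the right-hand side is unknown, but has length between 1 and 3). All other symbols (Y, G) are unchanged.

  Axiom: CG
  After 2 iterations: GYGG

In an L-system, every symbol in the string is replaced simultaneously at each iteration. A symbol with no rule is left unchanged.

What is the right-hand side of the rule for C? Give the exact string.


Trying C => GYG:
  Step 0: CG
  Step 1: GYGG
  Step 2: GYGG
Matches the given result.

Answer: GYG


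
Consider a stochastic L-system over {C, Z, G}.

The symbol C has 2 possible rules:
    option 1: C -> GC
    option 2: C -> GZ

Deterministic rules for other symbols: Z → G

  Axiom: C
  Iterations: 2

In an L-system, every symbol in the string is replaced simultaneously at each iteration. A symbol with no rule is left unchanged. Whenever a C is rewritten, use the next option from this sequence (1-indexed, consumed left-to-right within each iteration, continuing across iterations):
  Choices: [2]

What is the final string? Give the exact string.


Answer: GG

Derivation:
Step 0: C
Step 1: GZ  (used choices [2])
Step 2: GG  (used choices [])


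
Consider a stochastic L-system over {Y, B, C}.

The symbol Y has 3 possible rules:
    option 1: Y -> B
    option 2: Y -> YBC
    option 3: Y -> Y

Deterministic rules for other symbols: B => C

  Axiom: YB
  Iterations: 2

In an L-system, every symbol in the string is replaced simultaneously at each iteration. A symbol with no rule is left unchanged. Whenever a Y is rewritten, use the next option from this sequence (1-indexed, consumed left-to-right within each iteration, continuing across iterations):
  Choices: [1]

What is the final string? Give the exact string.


Step 0: YB
Step 1: BC  (used choices [1])
Step 2: CC  (used choices [])

Answer: CC


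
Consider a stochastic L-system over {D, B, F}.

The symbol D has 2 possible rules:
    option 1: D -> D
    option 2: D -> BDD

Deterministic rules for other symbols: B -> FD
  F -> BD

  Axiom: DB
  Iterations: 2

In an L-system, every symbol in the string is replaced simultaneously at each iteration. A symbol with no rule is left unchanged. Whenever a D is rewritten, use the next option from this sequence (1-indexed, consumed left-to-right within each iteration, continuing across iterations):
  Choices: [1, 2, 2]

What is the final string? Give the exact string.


Step 0: DB
Step 1: DFD  (used choices [1])
Step 2: BDDBDBDD  (used choices [2, 2])

Answer: BDDBDBDD


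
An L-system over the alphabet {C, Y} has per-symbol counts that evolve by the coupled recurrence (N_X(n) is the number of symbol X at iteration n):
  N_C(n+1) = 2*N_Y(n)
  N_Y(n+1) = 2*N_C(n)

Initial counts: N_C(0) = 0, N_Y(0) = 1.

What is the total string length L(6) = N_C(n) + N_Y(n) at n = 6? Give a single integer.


Step 0: N_C=0, N_Y=1, L=1
Step 1: N_C=2, N_Y=0, L=2
Step 2: N_C=0, N_Y=4, L=4
Step 3: N_C=8, N_Y=0, L=8
Step 4: N_C=0, N_Y=16, L=16
Step 5: N_C=32, N_Y=0, L=32
Step 6: N_C=0, N_Y=64, L=64

Answer: 64
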